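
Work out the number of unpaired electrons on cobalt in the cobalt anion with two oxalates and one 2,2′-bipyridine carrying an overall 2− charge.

Ligand charges: each oxalate is −2; 2,2′-bipyridine is neutral. With an overall charge of −2 the cobalt centre must be in the +2 oxidation state.
Cobalt is a group-9 element; Co(II) is therefore d⁷.
Counting donor atoms: 2×oxalate (bidentate) → 4 donors; 1×2,2′-bipyridine (bidentate) → 2 donors. Coordination number = 6.
The spin state decides the count: Oxalate is a weak-field ligand for a first-row metal, so the complex is high-spin.
An octahedral high-spin d⁷ ion is t₂g⁵e_g², giving 3 unpaired electrons.

3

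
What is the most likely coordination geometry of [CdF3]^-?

Ligand charges: each fluoride is −1. With an overall charge of −1 the cadmium centre must be in the +2 oxidation state.
Cd sits in group 12, so the d-electron count is 12 − 2 = 10.
With 3 monodentate ligands the coordination number is 3.
Three ligands around a d¹⁰ centre minimise repulsion in a trigonal-planar arrangement.

trigonal planar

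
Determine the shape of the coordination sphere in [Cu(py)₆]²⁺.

octahedral

Summing ligand charges against the +2 overall charge gives an oxidation state of +2 for copper.
Cu sits in group 11, so the d-electron count is 11 − 2 = 9.
With 6 monodentate ligands the coordination number is 6.
Six donors around a single metal centre give an octahedral coordination sphere.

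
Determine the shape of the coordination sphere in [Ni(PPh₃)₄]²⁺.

Summing ligand charges against the +2 overall charge gives an oxidation state of +2 for nickel.
Ni sits in group 10, so the d-electron count is 10 − 2 = 8.
With 4 monodentate ligands the coordination number is 4.
Triphenylphosphine is a strong-field ligand (high in the spectrochemical series).
A 3d d⁸ ion with strong-field ligands gains enough CFSE to favour square planar over tetrahedral.

square planar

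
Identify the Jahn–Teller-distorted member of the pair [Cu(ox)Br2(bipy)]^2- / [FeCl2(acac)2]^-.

[Cu(ox)Br2(bipy)]^2-

[Cu(ox)Br2(bipy)]^2-: Summing ligand charges against the −2 overall charge gives an oxidation state of +2 for copper. Copper is a group-11 element; Cu(II) is therefore d⁹. The t₂g⁶e_g³ configuration has an unevenly filled e_g set; the Jahn–Teller theorem predicts a tetragonal distortion (typically axial elongation) to lift the degeneracy.
[FeCl2(acac)2]^-: Each chloride is −1; each acetylacetonate is −1; balancing the −1 overall charge requires Fe(III). Fe sits in group 8, so the d-electron count is 8 − 3 = 5. Acetylacetonate and chloride are weak-field ligands for a first-row metal, so the complex is high-spin. The d⁵ configuration leaves the e_g set evenly filled (or empty) — no strong Jahn–Teller driving force.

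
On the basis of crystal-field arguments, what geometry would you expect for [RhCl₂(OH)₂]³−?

Summing ligand charges against the −3 overall charge gives an oxidation state of +1 for rhodium.
Rhodium is a group-9 element; Rh(I) is therefore d⁸.
Coordination number: 4.
A 4d d⁸ ion has a large crystal-field splitting; square planar leaves the high-energy d_{x²−y²} orbital empty and maximises CFSE.

square planar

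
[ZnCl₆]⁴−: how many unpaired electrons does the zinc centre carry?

Each chloride is −1; balancing the −4 overall charge requires Zn(II).
Group 12 minus oxidation state 2 gives a d¹⁰ configuration.
In an octahedral field the d¹⁰ configuration is t₂g⁶e_g⁴, giving 0 unpaired electrons.

0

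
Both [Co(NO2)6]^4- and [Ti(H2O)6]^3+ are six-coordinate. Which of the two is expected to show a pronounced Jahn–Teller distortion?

[Co(NO2)6]^4-: Each nitro (N-bound nitrite) is −1; balancing the −4 overall charge requires Co(II). Co sits in group 9, so the d-electron count is 9 − 2 = 7. Nitro (N-bound nitrite) is a strong-field ligand (high in the spectrochemical series) for a first-row metal, so the complex is low-spin. The t₂g⁶e_g¹ (low-spin) configuration has an unevenly filled e_g set; the Jahn–Teller theorem predicts a tetragonal distortion (typically axial elongation) to lift the degeneracy.
[Ti(H2O)6]^3+: Summing ligand charges against the +3 overall charge gives an oxidation state of +3 for titanium. Group 4 minus oxidation state 3 gives a d¹ configuration. The d¹ configuration leaves the e_g set evenly filled (or empty) — no strong Jahn–Teller driving force.

[Co(NO2)6]^4-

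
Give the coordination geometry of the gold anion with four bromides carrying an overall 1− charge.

square planar

Each bromide is −1; balancing the −1 overall charge requires Au(III).
Au sits in group 11, so the d-electron count is 11 − 3 = 8.
With 4 monodentate ligands the coordination number is 4.
A 5d d⁸ ion has a large crystal-field splitting; square planar leaves the high-energy d_{x²−y²} orbital empty and maximises CFSE.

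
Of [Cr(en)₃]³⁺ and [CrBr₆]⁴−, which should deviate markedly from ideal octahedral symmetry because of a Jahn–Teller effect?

[Cr(en)₃]³⁺: Ligand charges: ethylenediamine is neutral. With an overall charge of +3 the chromium centre must be in the +3 oxidation state. Cr sits in group 6, so the d-electron count is 6 − 3 = 3. The d³ configuration leaves the e_g set evenly filled (or empty) — no strong Jahn–Teller driving force.
[CrBr₆]⁴−: Ligand charges: each bromide is −1. With an overall charge of −4 the chromium centre must be in the +2 oxidation state. Cr sits in group 6, so the d-electron count is 6 − 2 = 4. Bromide is a weak-field ligand for a first-row metal, so the complex is high-spin. The t₂g³e_g¹ (high-spin) configuration has an unevenly filled e_g set; the Jahn–Teller theorem predicts a tetragonal distortion (typically axial elongation) to lift the degeneracy.

[CrBr₆]⁴−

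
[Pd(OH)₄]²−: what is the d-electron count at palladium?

Summing ligand charges against the −2 overall charge gives an oxidation state of +2 for palladium.
Group 10 minus oxidation state 2 gives a d⁸ configuration.

d8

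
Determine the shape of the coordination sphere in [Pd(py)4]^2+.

Summing ligand charges against the +2 overall charge gives an oxidation state of +2 for palladium.
Palladium is a group-10 element; Pd(II) is therefore d⁸.
With 4 monodentate ligands the coordination number is 4.
A 4d d⁸ ion has a large crystal-field splitting; square planar leaves the high-energy d_{x²−y²} orbital empty and maximises CFSE.

square planar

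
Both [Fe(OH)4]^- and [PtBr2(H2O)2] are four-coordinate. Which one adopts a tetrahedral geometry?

For [Fe(OH)4]^-: Summing ligand charges against the −1 overall charge gives an oxidation state of +3 for iron. Iron is a group-8 element; Fe(III) is therefore d⁵. A high-spin d⁵ ion has zero CFSE in either geometry, so four ligands adopt the sterically favoured tetrahedral geometry. → tetrahedral.
For [PtBr2(H2O)2]: Ligand charges: each bromide is −1; water is neutral. With an overall charge of 0 the platinum centre must be in the +2 oxidation state. Group 10 minus oxidation state 2 gives a d⁸ configuration. A 5d d⁸ ion has a large crystal-field splitting; square planar leaves the high-energy d_{x²−y²} orbital empty and maximises CFSE. → square planar.

[Fe(OH)4]^-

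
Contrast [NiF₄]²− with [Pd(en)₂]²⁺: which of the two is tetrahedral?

[NiF₄]²−

For [NiF₄]²−: Summing ligand charges against the −2 overall charge gives an oxidation state of +2 for nickel. Ni sits in group 10, so the d-electron count is 10 − 2 = 8. Fluoride is a weak-field ligand. With weak-field ligands the CFSE gain from square planar is small, so a 3d d⁸ ion takes the sterically preferred tetrahedral geometry. → tetrahedral.
For [Pd(en)₂]²⁺: Summing ligand charges against the +2 overall charge gives an oxidation state of +2 for palladium. Group 10 minus oxidation state 2 gives a d⁸ configuration. A 4d d⁸ ion has a large crystal-field splitting; square planar leaves the high-energy d_{x²−y²} orbital empty and maximises CFSE. → square planar.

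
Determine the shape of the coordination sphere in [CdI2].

Ligand charges: each iodide is −1. With an overall charge of 0 the cadmium centre must be in the +2 oxidation state.
Cd sits in group 12, so the d-electron count is 12 − 2 = 10.
Coordination number: 2.
A d¹⁰ ion with only two ligands adopts a linear arrangement (sp hybridisation; no CFSE preference).

linear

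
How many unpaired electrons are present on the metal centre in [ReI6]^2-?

Each iodide is −1; balancing the −2 overall charge requires Re(IV).
Rhenium is a group-7 element; Re(IV) is therefore d³.
In an octahedral field the d³ configuration is t₂g³e_g⁰ (only one arrangement possible), giving 3 unpaired electrons.

3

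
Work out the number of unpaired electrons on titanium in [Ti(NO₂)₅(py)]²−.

1

Each nitro (N-bound nitrite) is −1; pyridine is neutral; balancing the −2 overall charge requires Ti(III).
Titanium is a group-4 element; Ti(III) is therefore d¹.
In an octahedral field the d¹ configuration is t₂g¹e_g⁰ (only one arrangement possible), giving 1 unpaired electron.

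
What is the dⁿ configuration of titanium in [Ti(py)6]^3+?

d1

Pyridine is neutral; balancing the +3 overall charge requires Ti(III).
Ti sits in group 4, so the d-electron count is 4 − 3 = 1.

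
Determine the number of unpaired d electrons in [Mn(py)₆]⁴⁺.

3

Ligand charges: pyridine is neutral. With an overall charge of +4 the manganese centre must be in the +4 oxidation state.
Group 7 minus oxidation state 4 gives a d³ configuration.
In an octahedral field the d³ configuration is t₂g³e_g⁰ (only one arrangement possible), giving 3 unpaired electrons.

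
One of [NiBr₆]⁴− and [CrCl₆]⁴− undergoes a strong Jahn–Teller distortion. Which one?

[CrCl₆]⁴−

[NiBr₆]⁴−: Ligand charges: each bromide is −1. With an overall charge of −4 the nickel centre must be in the +2 oxidation state. Group 10 minus oxidation state 2 gives a d⁸ configuration. The d⁸ configuration leaves the e_g set evenly filled (or empty) — no strong Jahn–Teller driving force.
[CrCl₆]⁴−: Each chloride is −1; balancing the −4 overall charge requires Cr(II). Cr sits in group 6, so the d-electron count is 6 − 2 = 4. Chloride is a weak-field ligand for a first-row metal, so the complex is high-spin. The t₂g³e_g¹ (high-spin) configuration has an unevenly filled e_g set; the Jahn–Teller theorem predicts a tetragonal distortion (typically axial elongation) to lift the degeneracy.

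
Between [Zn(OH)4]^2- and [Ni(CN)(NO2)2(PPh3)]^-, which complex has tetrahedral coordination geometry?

For [Zn(OH)4]^2-: Summing ligand charges against the −2 overall charge gives an oxidation state of +2 for zinc. Zn sits in group 12, so the d-electron count is 12 − 2 = 10. A d¹⁰ ion has no crystal-field stabilisation preference between square planar and tetrahedral, so four ligands adopt the sterically favoured tetrahedral geometry. → tetrahedral.
For [Ni(CN)(NO2)2(PPh3)]^-: Each cyanide is −1; each nitro (N-bound nitrite) is −1; triphenylphosphine is neutral; balancing the −1 overall charge requires Ni(II). Group 10 minus oxidation state 2 gives a d⁸ configuration. Cyanide, nitro (N-bound nitrite), and triphenylphosphine are strong-field ligands (high in the spectrochemical series). A 3d d⁸ ion with strong-field ligands gains enough CFSE to favour square planar over tetrahedral. → square planar.

[Zn(OH)4]^2-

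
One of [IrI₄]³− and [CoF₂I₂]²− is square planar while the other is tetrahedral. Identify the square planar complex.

For [IrI₄]³−: Ligand charges: each iodide is −1. With an overall charge of −3 the iridium centre must be in the +1 oxidation state. Group 9 minus oxidation state 1 gives a d⁸ configuration. A 5d d⁸ ion has a large crystal-field splitting; square planar leaves the high-energy d_{x²−y²} orbital empty and maximises CFSE. → square planar.
For [CoF₂I₂]²−: Ligand charges: each fluoride is −1; each iodide is −1. With an overall charge of −2 the cobalt centre must be in the +2 oxidation state. Group 9 minus oxidation state 2 gives a d⁷ configuration. For a high-spin 3d d⁷ ion with weak-field ligands the small Δₜ gives little square-planar CFSE advantage, so four ligands adopt the sterically favoured tetrahedral geometry. → tetrahedral.

[IrI₄]³−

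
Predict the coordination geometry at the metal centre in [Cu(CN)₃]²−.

trigonal planar

Ligand charges: each cyanide is −1. With an overall charge of −2 the copper centre must be in the +1 oxidation state.
Copper is a group-11 element; Cu(I) is therefore d¹⁰.
Coordination number: 3.
Three ligands around a d¹⁰ centre minimise repulsion in a trigonal-planar arrangement.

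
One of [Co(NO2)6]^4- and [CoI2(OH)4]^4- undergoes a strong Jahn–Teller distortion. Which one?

[Co(NO2)6]^4-

[Co(NO2)6]^4-: Ligand charges: each nitro (N-bound nitrite) is −1. With an overall charge of −4 the cobalt centre must be in the +2 oxidation state. Co sits in group 9, so the d-electron count is 9 − 2 = 7. Nitro (N-bound nitrite) is a strong-field ligand (high in the spectrochemical series) for a first-row metal, so the complex is low-spin. The t₂g⁶e_g¹ (low-spin) configuration has an unevenly filled e_g set; the Jahn–Teller theorem predicts a tetragonal distortion (typically axial elongation) to lift the degeneracy.
[CoI2(OH)4]^4-: Each iodide is −1; each hydroxide is −1; balancing the −4 overall charge requires Co(II). Group 9 minus oxidation state 2 gives a d⁷ configuration. Hydroxide and iodide are weak-field ligands for a first-row metal, so the complex is high-spin. The d⁷ configuration leaves the e_g set evenly filled (or empty) — no strong Jahn–Teller driving force.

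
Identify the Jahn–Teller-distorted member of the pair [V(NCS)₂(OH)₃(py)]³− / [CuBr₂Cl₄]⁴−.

[V(NCS)₂(OH)₃(py)]³−: Ligand charges: each isothiocyanate is −1; each hydroxide is −1; pyridine is neutral. With an overall charge of −3 the vanadium centre must be in the +2 oxidation state. Vanadium is a group-5 element; V(II) is therefore d³. The d³ configuration leaves the e_g set evenly filled (or empty) — no strong Jahn–Teller driving force.
[CuBr₂Cl₄]⁴−: Each bromide is −1; each chloride is −1; balancing the −4 overall charge requires Cu(II). Group 11 minus oxidation state 2 gives a d⁹ configuration. The t₂g⁶e_g³ configuration has an unevenly filled e_g set; the Jahn–Teller theorem predicts a tetragonal distortion (typically axial elongation) to lift the degeneracy.

[CuBr₂Cl₄]⁴−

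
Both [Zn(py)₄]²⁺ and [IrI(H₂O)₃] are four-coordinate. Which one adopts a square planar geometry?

[IrI(H₂O)₃]

For [Zn(py)₄]²⁺: Ligand charges: pyridine is neutral. With an overall charge of +2 the zinc centre must be in the +2 oxidation state. Zn sits in group 12, so the d-electron count is 12 − 2 = 10. A d¹⁰ ion has no crystal-field stabilisation preference between square planar and tetrahedral, so four ligands adopt the sterically favoured tetrahedral geometry. → tetrahedral.
For [IrI(H₂O)₃]: Each iodide is −1; water is neutral; balancing the 0 overall charge requires Ir(I). Ir sits in group 9, so the d-electron count is 9 − 1 = 8. A 5d d⁸ ion has a large crystal-field splitting; square planar leaves the high-energy d_{x²−y²} orbital empty and maximises CFSE. → square planar.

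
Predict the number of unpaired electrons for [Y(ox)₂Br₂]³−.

0 unpaired electrons

Each oxalate is −2; each bromide is −1; balancing the −3 overall charge requires Y(III).
Yttrium is a group-3 element; Y(III) is therefore d⁰.
Counting donor atoms: 2×oxalate (bidentate) → 4 donors; 2×bromide (monodentate) → 2 donors. Coordination number = 6.
In an octahedral field the d⁰ configuration is t₂g⁰e_g⁰, giving 0 unpaired electrons.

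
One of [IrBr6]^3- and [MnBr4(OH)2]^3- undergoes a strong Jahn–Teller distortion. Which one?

[IrBr6]^3-: Summing ligand charges against the −3 overall charge gives an oxidation state of +3 for iridium. Iridium is a group-9 element; Ir(III) is therefore d⁶. A 5d ion has a large Δₒ and is invariably low-spin. The d⁶ configuration leaves the e_g set evenly filled (or empty) — no strong Jahn–Teller driving force.
[MnBr4(OH)2]^3-: Ligand charges: each bromide is −1; each hydroxide is −1. With an overall charge of −3 the manganese centre must be in the +3 oxidation state. Mn sits in group 7, so the d-electron count is 7 − 3 = 4. Bromide and hydroxide are weak-field ligands for a first-row metal, so the complex is high-spin. The t₂g³e_g¹ (high-spin) configuration has an unevenly filled e_g set; the Jahn–Teller theorem predicts a tetragonal distortion (typically axial elongation) to lift the degeneracy.

[MnBr4(OH)2]^3-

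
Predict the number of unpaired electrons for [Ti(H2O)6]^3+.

1 unpaired electron

Water is neutral; balancing the +3 overall charge requires Ti(III).
Ti sits in group 4, so the d-electron count is 4 − 3 = 1.
In an octahedral field the d¹ configuration is t₂g¹e_g⁰ (only one arrangement possible), giving 1 unpaired electron.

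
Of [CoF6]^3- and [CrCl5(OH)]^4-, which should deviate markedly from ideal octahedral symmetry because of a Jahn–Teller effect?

[CrCl5(OH)]^4-

[CoF6]^3-: Ligand charges: each fluoride is −1. With an overall charge of −3 the cobalt centre must be in the +3 oxidation state. Group 9 minus oxidation state 3 gives a d⁶ configuration. Fluoride is the one ligand weak enough to leave Co(III) high-spin — [CoF₆]³⁻ is the classic exception. The d⁶ configuration leaves the e_g set evenly filled (or empty) — no strong Jahn–Teller driving force.
[CrCl5(OH)]^4-: Ligand charges: each chloride is −1; each hydroxide is −1. With an overall charge of −4 the chromium centre must be in the +2 oxidation state. Group 6 minus oxidation state 2 gives a d⁴ configuration. Chloride and hydroxide are weak-field ligands for a first-row metal, so the complex is high-spin. The t₂g³e_g¹ (high-spin) configuration has an unevenly filled e_g set; the Jahn–Teller theorem predicts a tetragonal distortion (typically axial elongation) to lift the degeneracy.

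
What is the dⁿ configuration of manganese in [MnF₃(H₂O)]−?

Summing ligand charges against the −1 overall charge gives an oxidation state of +2 for manganese.
Group 7 minus oxidation state 2 gives a d⁵ configuration.

d5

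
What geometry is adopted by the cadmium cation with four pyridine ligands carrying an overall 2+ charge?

tetrahedral

Summing ligand charges against the +2 overall charge gives an oxidation state of +2 for cadmium.
Group 12 minus oxidation state 2 gives a d¹⁰ configuration.
Coordination number: 4.
A d¹⁰ ion has no crystal-field stabilisation preference between square planar and tetrahedral, so four ligands adopt the sterically favoured tetrahedral geometry.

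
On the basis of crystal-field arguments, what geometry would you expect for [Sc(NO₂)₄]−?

tetrahedral

Each nitro (N-bound nitrite) is −1; balancing the −1 overall charge requires Sc(III).
Group 3 minus oxidation state 3 gives a d⁰ configuration.
With 4 monodentate ligands the coordination number is 4.
A d⁰ ion has no crystal-field stabilisation preference between square planar and tetrahedral, so four ligands adopt the sterically favoured tetrahedral geometry.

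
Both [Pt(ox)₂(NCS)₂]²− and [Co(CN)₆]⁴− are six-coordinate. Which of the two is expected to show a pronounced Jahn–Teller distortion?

[Co(CN)₆]⁴−

[Pt(ox)₂(NCS)₂]²−: Ligand charges: each oxalate is −2; each isothiocyanate is −1. With an overall charge of −2 the platinum centre must be in the +4 oxidation state. Platinum is a group-10 element; Pt(IV) is therefore d⁶. A 5d ion has a large Δₒ and is invariably low-spin. The d⁶ configuration leaves the e_g set evenly filled (or empty) — no strong Jahn–Teller driving force.
[Co(CN)₆]⁴−: Summing ligand charges against the −4 overall charge gives an oxidation state of +2 for cobalt. Co sits in group 9, so the d-electron count is 9 − 2 = 7. Cyanide is a strong-field ligand (high in the spectrochemical series) for a first-row metal, so the complex is low-spin. The t₂g⁶e_g¹ (low-spin) configuration has an unevenly filled e_g set; the Jahn–Teller theorem predicts a tetragonal distortion (typically axial elongation) to lift the degeneracy.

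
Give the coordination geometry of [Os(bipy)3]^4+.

2,2′-bipyridine is neutral; balancing the +4 overall charge requires Os(IV).
Group 8 minus oxidation state 4 gives a d⁴ configuration.
Counting donor atoms: 3×2,2′-bipyridine (bidentate) → 6 donors. Coordination number = 6.
Six donors around a single metal centre give an octahedral coordination sphere.

octahedral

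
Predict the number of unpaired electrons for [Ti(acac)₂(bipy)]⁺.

1 unpaired electron

Summing ligand charges against the +1 overall charge gives an oxidation state of +3 for titanium.
Group 4 minus oxidation state 3 gives a d¹ configuration.
Counting donor atoms: 2×acetylacetonate (bidentate) → 4 donors; 1×2,2′-bipyridine (bidentate) → 2 donors. Coordination number = 6.
In an octahedral field the d¹ configuration is t₂g¹e_g⁰ (only one arrangement possible), giving 1 unpaired electron.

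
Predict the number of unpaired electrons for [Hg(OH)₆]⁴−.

Ligand charges: each hydroxide is −1. With an overall charge of −4 the mercury centre must be in the +2 oxidation state.
Group 12 minus oxidation state 2 gives a d¹⁰ configuration.
In an octahedral field the d¹⁰ configuration is t₂g⁶e_g⁴, giving 0 unpaired electrons.

0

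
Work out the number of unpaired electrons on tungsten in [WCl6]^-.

Each chloride is −1; balancing the −1 overall charge requires W(V).
Group 6 minus oxidation state 5 gives a d¹ configuration.
In an octahedral field the d¹ configuration is t₂g¹e_g⁰ (only one arrangement possible), giving 1 unpaired electron.

1 unpaired electron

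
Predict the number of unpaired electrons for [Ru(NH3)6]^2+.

Ammonia is neutral; balancing the +2 overall charge requires Ru(II).
Ru sits in group 8, so the d-electron count is 8 − 2 = 6.
The spin state decides the count: a 4d ion has a large Δₒ and is invariably low-spin.
An octahedral low-spin d⁶ ion is t₂g⁶e_g⁰, giving 0 unpaired electrons.

0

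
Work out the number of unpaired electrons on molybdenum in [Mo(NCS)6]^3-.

Summing ligand charges against the −3 overall charge gives an oxidation state of +3 for molybdenum.
Mo sits in group 6, so the d-electron count is 6 − 3 = 3.
In an octahedral field the d³ configuration is t₂g³e_g⁰ (only one arrangement possible), giving 3 unpaired electrons.

3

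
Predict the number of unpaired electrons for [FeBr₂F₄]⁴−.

Each bromide is −1; each fluoride is −1; balancing the −4 overall charge requires Fe(II).
Iron is a group-8 element; Fe(II) is therefore d⁶.
The spin state decides the count: Bromide and fluoride are weak-field ligands for a first-row metal, so the complex is high-spin.
An octahedral high-spin d⁶ ion is t₂g⁴e_g², giving 4 unpaired electrons.

4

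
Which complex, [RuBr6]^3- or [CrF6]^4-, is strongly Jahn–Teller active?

[RuBr6]^3-: Summing ligand charges against the −3 overall charge gives an oxidation state of +3 for ruthenium. Group 8 minus oxidation state 3 gives a d⁵ configuration. A 4d ion has a large Δₒ and is invariably low-spin. The d⁵ configuration leaves the e_g set evenly filled (or empty) — no strong Jahn–Teller driving force.
[CrF6]^4-: Each fluoride is −1; balancing the −4 overall charge requires Cr(II). Group 6 minus oxidation state 2 gives a d⁴ configuration. Fluoride is a weak-field ligand for a first-row metal, so the complex is high-spin. The t₂g³e_g¹ (high-spin) configuration has an unevenly filled e_g set; the Jahn–Teller theorem predicts a tetragonal distortion (typically axial elongation) to lift the degeneracy.

[CrF6]^4-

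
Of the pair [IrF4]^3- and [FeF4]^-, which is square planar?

For [IrF4]^3-: Each fluoride is −1; balancing the −3 overall charge requires Ir(I). Group 9 minus oxidation state 1 gives a d⁸ configuration. A 5d d⁸ ion has a large crystal-field splitting; square planar leaves the high-energy d_{x²−y²} orbital empty and maximises CFSE. → square planar.
For [FeF4]^-: Ligand charges: each fluoride is −1. With an overall charge of −1 the iron centre must be in the +3 oxidation state. Group 8 minus oxidation state 3 gives a d⁵ configuration. A high-spin d⁵ ion has zero CFSE in either geometry, so four ligands adopt the sterically favoured tetrahedral geometry. → tetrahedral.

[IrF4]^3-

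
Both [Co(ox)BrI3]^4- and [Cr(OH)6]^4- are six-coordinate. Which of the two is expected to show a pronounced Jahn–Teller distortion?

[Co(ox)BrI3]^4-: Each oxalate is −2; each bromide is −1; each iodide is −1; balancing the −4 overall charge requires Co(II). Cobalt is a group-9 element; Co(II) is therefore d⁷. Bromide, iodide, and oxalate are weak-field ligands for a first-row metal, so the complex is high-spin. The d⁷ configuration leaves the e_g set evenly filled (or empty) — no strong Jahn–Teller driving force.
[Cr(OH)6]^4-: Summing ligand charges against the −4 overall charge gives an oxidation state of +2 for chromium. Group 6 minus oxidation state 2 gives a d⁴ configuration. Hydroxide is a weak-field ligand for a first-row metal, so the complex is high-spin. The t₂g³e_g¹ (high-spin) configuration has an unevenly filled e_g set; the Jahn–Teller theorem predicts a tetragonal distortion (typically axial elongation) to lift the degeneracy.

[Cr(OH)6]^4-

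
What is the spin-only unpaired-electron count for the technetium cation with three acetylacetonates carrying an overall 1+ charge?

3

Ligand charges: each acetylacetonate is −1. With an overall charge of +1 the technetium centre must be in the +4 oxidation state.
Tc sits in group 7, so the d-electron count is 7 − 4 = 3.
Counting donor atoms: 3×acetylacetonate (bidentate) → 6 donors. Coordination number = 6.
In an octahedral field the d³ configuration is t₂g³e_g⁰ (only one arrangement possible), giving 3 unpaired electrons.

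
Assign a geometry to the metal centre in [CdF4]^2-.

Ligand charges: each fluoride is −1. With an overall charge of −2 the cadmium centre must be in the +2 oxidation state.
Group 12 minus oxidation state 2 gives a d¹⁰ configuration.
With 4 monodentate ligands the coordination number is 4.
A d¹⁰ ion has no crystal-field stabilisation preference between square planar and tetrahedral, so four ligands adopt the sterically favoured tetrahedral geometry.

tetrahedral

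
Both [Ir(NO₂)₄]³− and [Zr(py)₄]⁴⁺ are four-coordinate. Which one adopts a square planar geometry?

[Ir(NO₂)₄]³−

For [Ir(NO₂)₄]³−: Summing ligand charges against the −3 overall charge gives an oxidation state of +1 for iridium. Iridium is a group-9 element; Ir(I) is therefore d⁸. A 5d d⁸ ion has a large crystal-field splitting; square planar leaves the high-energy d_{x²−y²} orbital empty and maximises CFSE. → square planar.
For [Zr(py)₄]⁴⁺: Ligand charges: pyridine is neutral. With an overall charge of +4 the zirconium centre must be in the +4 oxidation state. Group 4 minus oxidation state 4 gives a d⁰ configuration. A d⁰ ion has no crystal-field stabilisation preference between square planar and tetrahedral, so four ligands adopt the sterically favoured tetrahedral geometry. → tetrahedral.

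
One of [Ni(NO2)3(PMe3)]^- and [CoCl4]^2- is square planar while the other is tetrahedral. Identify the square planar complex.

For [Ni(NO2)3(PMe3)]^-: Ligand charges: each nitro (N-bound nitrite) is −1; trimethylphosphine is neutral. With an overall charge of −1 the nickel centre must be in the +2 oxidation state. Ni sits in group 10, so the d-electron count is 10 − 2 = 8. Nitro (N-bound nitrite) and trimethylphosphine are strong-field ligands (high in the spectrochemical series). A 3d d⁸ ion with strong-field ligands gains enough CFSE to favour square planar over tetrahedral. → square planar.
For [CoCl4]^2-: Summing ligand charges against the −2 overall charge gives an oxidation state of +2 for cobalt. Co sits in group 9, so the d-electron count is 9 − 2 = 7. For a high-spin 3d d⁷ ion with weak-field ligands the small Δₜ gives little square-planar CFSE advantage, so four ligands adopt the sterically favoured tetrahedral geometry. → tetrahedral.

[Ni(NO2)3(PMe3)]^-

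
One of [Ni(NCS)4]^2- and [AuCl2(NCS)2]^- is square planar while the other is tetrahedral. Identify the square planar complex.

[AuCl2(NCS)2]^-

For [Ni(NCS)4]^2-: Each isothiocyanate is −1; balancing the −2 overall charge requires Ni(II). Nickel is a group-10 element; Ni(II) is therefore d⁸. Isothiocyanate is a weak-field ligand. With weak-field ligands the CFSE gain from square planar is small, so a 3d d⁸ ion takes the sterically preferred tetrahedral geometry. → tetrahedral.
For [AuCl2(NCS)2]^-: Summing ligand charges against the −1 overall charge gives an oxidation state of +3 for gold. Gold is a group-11 element; Au(III) is therefore d⁸. A 5d d⁸ ion has a large crystal-field splitting; square planar leaves the high-energy d_{x²−y²} orbital empty and maximises CFSE. → square planar.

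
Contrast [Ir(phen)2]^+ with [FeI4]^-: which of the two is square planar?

[Ir(phen)2]^+

For [Ir(phen)2]^+: Summing ligand charges against the +1 overall charge gives an oxidation state of +1 for iridium. Iridium is a group-9 element; Ir(I) is therefore d⁸. A 5d d⁸ ion has a large crystal-field splitting; square planar leaves the high-energy d_{x²−y²} orbital empty and maximises CFSE. → square planar.
For [FeI4]^-: Each iodide is −1; balancing the −1 overall charge requires Fe(III). Iron is a group-8 element; Fe(III) is therefore d⁵. A high-spin d⁵ ion has zero CFSE in either geometry, so four ligands adopt the sterically favoured tetrahedral geometry. → tetrahedral.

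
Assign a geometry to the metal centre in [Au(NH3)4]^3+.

square planar

Ammonia is neutral; balancing the +3 overall charge requires Au(III).
Au sits in group 11, so the d-electron count is 11 − 3 = 8.
Coordination number: 4.
A 5d d⁸ ion has a large crystal-field splitting; square planar leaves the high-energy d_{x²−y²} orbital empty and maximises CFSE.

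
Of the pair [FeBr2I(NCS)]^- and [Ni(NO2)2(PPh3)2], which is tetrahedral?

[FeBr2I(NCS)]^-

For [FeBr2I(NCS)]^-: Ligand charges: each bromide is −1; each iodide is −1; each isothiocyanate is −1. With an overall charge of −1 the iron centre must be in the +3 oxidation state. Iron is a group-8 element; Fe(III) is therefore d⁵. A high-spin d⁵ ion has zero CFSE in either geometry, so four ligands adopt the sterically favoured tetrahedral geometry. → tetrahedral.
For [Ni(NO2)2(PPh3)2]: Summing ligand charges against the 0 overall charge gives an oxidation state of +2 for nickel. Group 10 minus oxidation state 2 gives a d⁸ configuration. Nitro (N-bound nitrite) and triphenylphosphine are strong-field ligands (high in the spectrochemical series). A 3d d⁸ ion with strong-field ligands gains enough CFSE to favour square planar over tetrahedral. → square planar.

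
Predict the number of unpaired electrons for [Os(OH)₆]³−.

Each hydroxide is −1; balancing the −3 overall charge requires Os(III).
Osmium is a group-8 element; Os(III) is therefore d⁵.
The spin state decides the count: a 5d ion has a large Δₒ and is invariably low-spin.
An octahedral low-spin d⁵ ion is t₂g⁵e_g⁰, giving 1 unpaired electron.

1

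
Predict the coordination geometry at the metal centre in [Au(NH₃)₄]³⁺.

square planar

Ligand charges: ammonia is neutral. With an overall charge of +3 the gold centre must be in the +3 oxidation state.
Au sits in group 11, so the d-electron count is 11 − 3 = 8.
Coordination number: 4.
A 5d d⁸ ion has a large crystal-field splitting; square planar leaves the high-energy d_{x²−y²} orbital empty and maximises CFSE.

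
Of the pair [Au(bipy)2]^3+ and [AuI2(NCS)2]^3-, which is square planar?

[Au(bipy)2]^3+

For [Au(bipy)2]^3+: 2,2′-bipyridine is neutral; balancing the +3 overall charge requires Au(III). Gold is a group-11 element; Au(III) is therefore d⁸. A 5d d⁸ ion has a large crystal-field splitting; square planar leaves the high-energy d_{x²−y²} orbital empty and maximises CFSE. → square planar.
For [AuI2(NCS)2]^3-: Ligand charges: each iodide is −1; each isothiocyanate is −1. With an overall charge of −3 the gold centre must be in the +1 oxidation state. Gold is a group-11 element; Au(I) is therefore d¹⁰. A d¹⁰ ion has no crystal-field stabilisation preference between square planar and tetrahedral, so four ligands adopt the sterically favoured tetrahedral geometry. → tetrahedral.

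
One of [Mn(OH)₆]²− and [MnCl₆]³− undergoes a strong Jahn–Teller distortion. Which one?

[MnCl₆]³−

[Mn(OH)₆]²−: Each hydroxide is −1; balancing the −2 overall charge requires Mn(IV). Group 7 minus oxidation state 4 gives a d³ configuration. The d³ configuration leaves the e_g set evenly filled (or empty) — no strong Jahn–Teller driving force.
[MnCl₆]³−: Ligand charges: each chloride is −1. With an overall charge of −3 the manganese centre must be in the +3 oxidation state. Manganese is a group-7 element; Mn(III) is therefore d⁴. Chloride is a weak-field ligand for a first-row metal, so the complex is high-spin. The t₂g³e_g¹ (high-spin) configuration has an unevenly filled e_g set; the Jahn–Teller theorem predicts a tetragonal distortion (typically axial elongation) to lift the degeneracy.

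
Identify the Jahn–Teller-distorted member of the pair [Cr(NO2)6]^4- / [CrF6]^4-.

[CrF6]^4-

[Cr(NO2)6]^4-: Ligand charges: each nitro (N-bound nitrite) is −1. With an overall charge of −4 the chromium centre must be in the +2 oxidation state. Group 6 minus oxidation state 2 gives a d⁴ configuration. Nitro (N-bound nitrite) is a strong-field ligand (high in the spectrochemical series) for a first-row metal, so the complex is low-spin. The d⁴ configuration leaves the e_g set evenly filled (or empty) — no strong Jahn–Teller driving force.
[CrF6]^4-: Each fluoride is −1; balancing the −4 overall charge requires Cr(II). Chromium is a group-6 element; Cr(II) is therefore d⁴. Fluoride is a weak-field ligand for a first-row metal, so the complex is high-spin. The t₂g³e_g¹ (high-spin) configuration has an unevenly filled e_g set; the Jahn–Teller theorem predicts a tetragonal distortion (typically axial elongation) to lift the degeneracy.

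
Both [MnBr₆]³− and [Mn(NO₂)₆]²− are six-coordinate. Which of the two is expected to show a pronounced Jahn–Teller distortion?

[MnBr₆]³−

[MnBr₆]³−: Summing ligand charges against the −3 overall charge gives an oxidation state of +3 for manganese. Group 7 minus oxidation state 3 gives a d⁴ configuration. Bromide is a weak-field ligand for a first-row metal, so the complex is high-spin. The t₂g³e_g¹ (high-spin) configuration has an unevenly filled e_g set; the Jahn–Teller theorem predicts a tetragonal distortion (typically axial elongation) to lift the degeneracy.
[Mn(NO₂)₆]²−: Summing ligand charges against the −2 overall charge gives an oxidation state of +4 for manganese. Group 7 minus oxidation state 4 gives a d³ configuration. The d³ configuration leaves the e_g set evenly filled (or empty) — no strong Jahn–Teller driving force.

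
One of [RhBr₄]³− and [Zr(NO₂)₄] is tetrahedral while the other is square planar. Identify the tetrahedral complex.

For [RhBr₄]³−: Ligand charges: each bromide is −1. With an overall charge of −3 the rhodium centre must be in the +1 oxidation state. Group 9 minus oxidation state 1 gives a d⁸ configuration. A 4d d⁸ ion has a large crystal-field splitting; square planar leaves the high-energy d_{x²−y²} orbital empty and maximises CFSE. → square planar.
For [Zr(NO₂)₄]: Ligand charges: each nitro (N-bound nitrite) is −1. With an overall charge of 0 the zirconium centre must be in the +4 oxidation state. Zirconium is a group-4 element; Zr(IV) is therefore d⁰. A d⁰ ion has no crystal-field stabilisation preference between square planar and tetrahedral, so four ligands adopt the sterically favoured tetrahedral geometry. → tetrahedral.

[Zr(NO₂)₄]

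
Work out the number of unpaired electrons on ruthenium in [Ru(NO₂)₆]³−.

1

Each nitro (N-bound nitrite) is −1; balancing the −3 overall charge requires Ru(III).
Group 8 minus oxidation state 3 gives a d⁵ configuration.
The spin state decides the count: a 4d ion has a large Δₒ and is invariably low-spin.
An octahedral low-spin d⁵ ion is t₂g⁵e_g⁰, giving 1 unpaired electron.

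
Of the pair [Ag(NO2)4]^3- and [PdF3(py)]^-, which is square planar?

[PdF3(py)]^-

For [Ag(NO2)4]^3-: Summing ligand charges against the −3 overall charge gives an oxidation state of +1 for silver. Group 11 minus oxidation state 1 gives a d¹⁰ configuration. A d¹⁰ ion has no crystal-field stabilisation preference between square planar and tetrahedral, so four ligands adopt the sterically favoured tetrahedral geometry. → tetrahedral.
For [PdF3(py)]^-: Summing ligand charges against the −1 overall charge gives an oxidation state of +2 for palladium. Palladium is a group-10 element; Pd(II) is therefore d⁸. A 4d d⁸ ion has a large crystal-field splitting; square planar leaves the high-energy d_{x²−y²} orbital empty and maximises CFSE. → square planar.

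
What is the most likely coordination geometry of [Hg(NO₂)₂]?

Ligand charges: each nitro (N-bound nitrite) is −1. With an overall charge of 0 the mercury centre must be in the +2 oxidation state.
Group 12 minus oxidation state 2 gives a d¹⁰ configuration.
With 2 monodentate ligands the coordination number is 2.
A d¹⁰ ion with only two ligands adopts a linear arrangement (sp hybridisation; no CFSE preference).

linear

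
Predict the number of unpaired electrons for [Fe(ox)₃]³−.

5

Each oxalate is −2; balancing the −3 overall charge requires Fe(III).
Iron is a group-8 element; Fe(III) is therefore d⁵.
Counting donor atoms: 3×oxalate (bidentate) → 6 donors. Coordination number = 6.
The spin state decides the count: Oxalate is a weak-field ligand for a first-row metal, so the complex is high-spin.
An octahedral high-spin d⁵ ion is t₂g³e_g², giving 5 unpaired electrons.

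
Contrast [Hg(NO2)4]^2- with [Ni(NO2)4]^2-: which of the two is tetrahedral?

[Hg(NO2)4]^2-

For [Hg(NO2)4]^2-: Summing ligand charges against the −2 overall charge gives an oxidation state of +2 for mercury. Mercury is a group-12 element; Hg(II) is therefore d¹⁰. A d¹⁰ ion has no crystal-field stabilisation preference between square planar and tetrahedral, so four ligands adopt the sterically favoured tetrahedral geometry. → tetrahedral.
For [Ni(NO2)4]^2-: Each nitro (N-bound nitrite) is −1; balancing the −2 overall charge requires Ni(II). Ni sits in group 10, so the d-electron count is 10 − 2 = 8. Nitro (N-bound nitrite) is a strong-field ligand (high in the spectrochemical series). A 3d d⁸ ion with strong-field ligands gains enough CFSE to favour square planar over tetrahedral. → square planar.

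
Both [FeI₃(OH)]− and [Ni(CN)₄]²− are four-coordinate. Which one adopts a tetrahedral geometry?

[FeI₃(OH)]−

For [FeI₃(OH)]−: Each iodide is −1; each hydroxide is −1; balancing the −1 overall charge requires Fe(III). Fe sits in group 8, so the d-electron count is 8 − 3 = 5. A high-spin d⁵ ion has zero CFSE in either geometry, so four ligands adopt the sterically favoured tetrahedral geometry. → tetrahedral.
For [Ni(CN)₄]²−: Ligand charges: each cyanide is −1. With an overall charge of −2 the nickel centre must be in the +2 oxidation state. Nickel is a group-10 element; Ni(II) is therefore d⁸. Cyanide is a strong-field ligand (high in the spectrochemical series). A 3d d⁸ ion with strong-field ligands gains enough CFSE to favour square planar over tetrahedral. → square planar.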